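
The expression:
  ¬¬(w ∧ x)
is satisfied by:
  {w: True, x: True}


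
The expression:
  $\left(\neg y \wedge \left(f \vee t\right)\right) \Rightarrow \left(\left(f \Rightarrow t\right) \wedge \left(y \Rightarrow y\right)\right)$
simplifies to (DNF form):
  $t \vee y \vee \neg f$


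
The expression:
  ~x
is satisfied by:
  {x: False}


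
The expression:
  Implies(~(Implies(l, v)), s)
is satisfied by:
  {v: True, s: True, l: False}
  {v: True, l: False, s: False}
  {s: True, l: False, v: False}
  {s: False, l: False, v: False}
  {v: True, s: True, l: True}
  {v: True, l: True, s: False}
  {s: True, l: True, v: False}


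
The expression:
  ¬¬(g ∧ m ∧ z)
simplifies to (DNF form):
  g ∧ m ∧ z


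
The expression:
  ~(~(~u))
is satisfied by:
  {u: False}


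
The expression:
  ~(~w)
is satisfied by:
  {w: True}


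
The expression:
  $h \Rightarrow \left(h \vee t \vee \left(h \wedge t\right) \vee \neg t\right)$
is always true.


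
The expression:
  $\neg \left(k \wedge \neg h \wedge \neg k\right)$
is always true.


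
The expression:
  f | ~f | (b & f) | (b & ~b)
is always true.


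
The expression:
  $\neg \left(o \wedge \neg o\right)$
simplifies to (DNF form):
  $\text{True}$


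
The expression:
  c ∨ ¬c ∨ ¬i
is always true.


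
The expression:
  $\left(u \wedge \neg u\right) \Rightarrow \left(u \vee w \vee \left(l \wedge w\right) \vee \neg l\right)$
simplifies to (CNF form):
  $\text{True}$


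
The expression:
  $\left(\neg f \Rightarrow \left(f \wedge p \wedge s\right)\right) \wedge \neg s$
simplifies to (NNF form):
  $f \wedge \neg s$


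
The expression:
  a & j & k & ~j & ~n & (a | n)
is never true.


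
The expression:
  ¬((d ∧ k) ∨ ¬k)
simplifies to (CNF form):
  k ∧ ¬d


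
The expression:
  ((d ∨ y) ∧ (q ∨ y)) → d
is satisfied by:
  {d: True, y: False}
  {y: False, d: False}
  {y: True, d: True}


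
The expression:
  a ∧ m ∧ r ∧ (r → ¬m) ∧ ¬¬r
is never true.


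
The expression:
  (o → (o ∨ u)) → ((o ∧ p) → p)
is always true.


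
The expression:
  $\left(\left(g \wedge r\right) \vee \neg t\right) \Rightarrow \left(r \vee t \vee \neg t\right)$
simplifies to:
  $\text{True}$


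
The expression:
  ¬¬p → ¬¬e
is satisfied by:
  {e: True, p: False}
  {p: False, e: False}
  {p: True, e: True}


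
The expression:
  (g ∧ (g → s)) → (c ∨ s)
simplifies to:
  True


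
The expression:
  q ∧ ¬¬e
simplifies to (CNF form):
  e ∧ q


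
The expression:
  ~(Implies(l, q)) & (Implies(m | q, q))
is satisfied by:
  {l: True, q: False, m: False}


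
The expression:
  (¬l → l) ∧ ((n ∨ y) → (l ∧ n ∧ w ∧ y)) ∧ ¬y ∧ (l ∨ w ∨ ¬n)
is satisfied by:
  {l: True, y: False, n: False}


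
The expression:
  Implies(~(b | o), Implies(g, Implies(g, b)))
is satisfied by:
  {b: True, o: True, g: False}
  {b: True, g: False, o: False}
  {o: True, g: False, b: False}
  {o: False, g: False, b: False}
  {b: True, o: True, g: True}
  {b: True, g: True, o: False}
  {o: True, g: True, b: False}


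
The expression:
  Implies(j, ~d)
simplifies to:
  ~d | ~j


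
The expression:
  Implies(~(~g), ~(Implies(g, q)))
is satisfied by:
  {g: False, q: False}
  {q: True, g: False}
  {g: True, q: False}


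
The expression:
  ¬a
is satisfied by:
  {a: False}


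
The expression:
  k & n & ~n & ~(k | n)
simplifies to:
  False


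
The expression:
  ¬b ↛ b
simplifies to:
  ¬b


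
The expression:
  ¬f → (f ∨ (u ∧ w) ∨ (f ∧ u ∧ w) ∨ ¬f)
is always true.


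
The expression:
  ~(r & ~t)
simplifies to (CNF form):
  t | ~r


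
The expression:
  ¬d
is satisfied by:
  {d: False}


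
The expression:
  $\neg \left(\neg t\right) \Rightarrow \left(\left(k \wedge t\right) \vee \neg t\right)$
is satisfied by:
  {k: True, t: False}
  {t: False, k: False}
  {t: True, k: True}


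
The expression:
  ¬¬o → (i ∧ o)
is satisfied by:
  {i: True, o: False}
  {o: False, i: False}
  {o: True, i: True}


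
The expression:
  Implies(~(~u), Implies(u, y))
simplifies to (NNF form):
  y | ~u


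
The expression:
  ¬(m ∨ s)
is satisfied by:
  {s: False, m: False}


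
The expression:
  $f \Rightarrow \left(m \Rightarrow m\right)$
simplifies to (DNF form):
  $\text{True}$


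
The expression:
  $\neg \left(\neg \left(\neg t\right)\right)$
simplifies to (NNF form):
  $\neg t$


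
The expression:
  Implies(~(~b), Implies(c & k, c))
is always true.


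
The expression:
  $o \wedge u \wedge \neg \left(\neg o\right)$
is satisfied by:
  {u: True, o: True}


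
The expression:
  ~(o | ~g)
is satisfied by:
  {g: True, o: False}


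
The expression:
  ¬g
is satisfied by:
  {g: False}


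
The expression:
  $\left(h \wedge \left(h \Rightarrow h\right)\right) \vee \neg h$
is always true.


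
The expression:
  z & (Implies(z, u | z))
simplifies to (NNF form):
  z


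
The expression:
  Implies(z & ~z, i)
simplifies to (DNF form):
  True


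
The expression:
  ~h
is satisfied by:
  {h: False}


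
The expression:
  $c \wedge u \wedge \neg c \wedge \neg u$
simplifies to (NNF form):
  $\text{False}$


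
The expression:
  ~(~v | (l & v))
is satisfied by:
  {v: True, l: False}


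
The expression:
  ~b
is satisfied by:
  {b: False}


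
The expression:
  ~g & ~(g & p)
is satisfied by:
  {g: False}


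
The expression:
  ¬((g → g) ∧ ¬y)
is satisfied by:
  {y: True}


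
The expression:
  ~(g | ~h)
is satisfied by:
  {h: True, g: False}


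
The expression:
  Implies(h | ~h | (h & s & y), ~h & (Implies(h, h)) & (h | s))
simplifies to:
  s & ~h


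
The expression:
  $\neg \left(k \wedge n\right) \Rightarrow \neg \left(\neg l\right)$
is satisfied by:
  {n: True, l: True, k: True}
  {n: True, l: True, k: False}
  {l: True, k: True, n: False}
  {l: True, k: False, n: False}
  {n: True, k: True, l: False}


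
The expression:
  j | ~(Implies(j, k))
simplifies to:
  j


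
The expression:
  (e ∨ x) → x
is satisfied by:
  {x: True, e: False}
  {e: False, x: False}
  {e: True, x: True}


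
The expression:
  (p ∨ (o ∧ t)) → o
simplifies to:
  o ∨ ¬p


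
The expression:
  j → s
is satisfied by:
  {s: True, j: False}
  {j: False, s: False}
  {j: True, s: True}


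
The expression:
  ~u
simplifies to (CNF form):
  ~u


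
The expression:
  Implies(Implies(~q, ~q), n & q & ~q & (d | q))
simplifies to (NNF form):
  False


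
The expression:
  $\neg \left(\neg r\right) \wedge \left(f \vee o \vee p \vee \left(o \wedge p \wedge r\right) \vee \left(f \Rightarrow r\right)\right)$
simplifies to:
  $r$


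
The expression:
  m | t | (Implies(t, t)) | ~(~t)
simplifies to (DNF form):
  True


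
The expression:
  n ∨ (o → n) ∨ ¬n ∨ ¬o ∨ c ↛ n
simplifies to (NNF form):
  True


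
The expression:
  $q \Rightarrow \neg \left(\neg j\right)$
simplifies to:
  $j \vee \neg q$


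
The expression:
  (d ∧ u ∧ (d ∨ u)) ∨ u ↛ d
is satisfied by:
  {u: True}


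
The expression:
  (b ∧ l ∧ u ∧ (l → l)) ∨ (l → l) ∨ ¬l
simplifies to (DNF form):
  True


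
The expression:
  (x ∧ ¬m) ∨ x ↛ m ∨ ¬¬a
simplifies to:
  a ∨ (x ∧ ¬m)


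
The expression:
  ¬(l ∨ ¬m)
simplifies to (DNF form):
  m ∧ ¬l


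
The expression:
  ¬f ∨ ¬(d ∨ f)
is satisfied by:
  {f: False}


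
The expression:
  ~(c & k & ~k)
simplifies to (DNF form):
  True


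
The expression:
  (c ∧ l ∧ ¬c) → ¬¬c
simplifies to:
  True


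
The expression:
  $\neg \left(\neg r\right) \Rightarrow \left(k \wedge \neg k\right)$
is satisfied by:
  {r: False}


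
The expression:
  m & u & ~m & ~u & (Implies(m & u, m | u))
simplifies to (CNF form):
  False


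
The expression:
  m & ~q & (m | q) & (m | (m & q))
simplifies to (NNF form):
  m & ~q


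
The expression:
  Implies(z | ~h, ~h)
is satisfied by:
  {h: False, z: False}
  {z: True, h: False}
  {h: True, z: False}


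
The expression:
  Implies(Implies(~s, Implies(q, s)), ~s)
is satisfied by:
  {s: False}


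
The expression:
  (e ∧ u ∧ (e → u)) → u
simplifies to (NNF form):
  True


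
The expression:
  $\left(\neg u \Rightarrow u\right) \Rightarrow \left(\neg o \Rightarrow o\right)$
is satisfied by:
  {o: True, u: False}
  {u: False, o: False}
  {u: True, o: True}


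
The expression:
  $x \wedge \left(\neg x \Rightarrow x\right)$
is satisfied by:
  {x: True}


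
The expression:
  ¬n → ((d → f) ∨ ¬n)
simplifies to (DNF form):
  True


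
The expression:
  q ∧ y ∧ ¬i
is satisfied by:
  {y: True, q: True, i: False}


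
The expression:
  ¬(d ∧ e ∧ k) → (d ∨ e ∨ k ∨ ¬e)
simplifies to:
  True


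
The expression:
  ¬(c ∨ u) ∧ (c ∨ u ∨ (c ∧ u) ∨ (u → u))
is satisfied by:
  {u: False, c: False}


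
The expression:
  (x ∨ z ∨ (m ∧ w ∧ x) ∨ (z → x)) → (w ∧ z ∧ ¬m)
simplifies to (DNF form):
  w ∧ z ∧ ¬m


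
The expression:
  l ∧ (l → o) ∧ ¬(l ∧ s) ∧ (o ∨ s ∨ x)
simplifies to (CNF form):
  l ∧ o ∧ ¬s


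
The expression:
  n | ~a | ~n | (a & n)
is always true.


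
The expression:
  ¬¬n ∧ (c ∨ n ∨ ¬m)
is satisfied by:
  {n: True}


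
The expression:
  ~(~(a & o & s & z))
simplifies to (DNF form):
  a & o & s & z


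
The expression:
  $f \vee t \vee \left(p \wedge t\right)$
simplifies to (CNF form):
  $f \vee t$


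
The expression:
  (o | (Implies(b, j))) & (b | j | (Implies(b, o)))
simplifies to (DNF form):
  j | o | ~b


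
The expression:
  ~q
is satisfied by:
  {q: False}


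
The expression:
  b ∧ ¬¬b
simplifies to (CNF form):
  b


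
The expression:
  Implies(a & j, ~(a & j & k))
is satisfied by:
  {k: False, a: False, j: False}
  {j: True, k: False, a: False}
  {a: True, k: False, j: False}
  {j: True, a: True, k: False}
  {k: True, j: False, a: False}
  {j: True, k: True, a: False}
  {a: True, k: True, j: False}


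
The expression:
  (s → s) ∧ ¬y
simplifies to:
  ¬y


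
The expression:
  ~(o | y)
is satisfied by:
  {y: False, o: False}


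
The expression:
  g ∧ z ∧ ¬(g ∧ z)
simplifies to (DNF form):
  False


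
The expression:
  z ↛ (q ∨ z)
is never true.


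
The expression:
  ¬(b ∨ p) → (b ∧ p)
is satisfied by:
  {b: True, p: True}
  {b: True, p: False}
  {p: True, b: False}


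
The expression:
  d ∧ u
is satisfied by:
  {u: True, d: True}


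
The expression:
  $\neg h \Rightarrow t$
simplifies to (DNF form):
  $h \vee t$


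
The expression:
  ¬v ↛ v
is always true.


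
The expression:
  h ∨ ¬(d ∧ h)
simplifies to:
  True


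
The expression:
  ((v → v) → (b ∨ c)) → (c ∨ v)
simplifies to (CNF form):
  c ∨ v ∨ ¬b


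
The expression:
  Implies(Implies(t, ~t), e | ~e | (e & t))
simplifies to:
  True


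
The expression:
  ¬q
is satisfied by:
  {q: False}


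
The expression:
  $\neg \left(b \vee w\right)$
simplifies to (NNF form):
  $\neg b \wedge \neg w$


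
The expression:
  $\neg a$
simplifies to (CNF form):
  $\neg a$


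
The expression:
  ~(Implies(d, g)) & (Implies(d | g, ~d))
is never true.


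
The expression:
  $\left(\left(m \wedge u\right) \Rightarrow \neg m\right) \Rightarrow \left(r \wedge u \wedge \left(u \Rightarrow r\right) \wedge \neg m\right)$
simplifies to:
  $u \wedge \left(m \vee r\right)$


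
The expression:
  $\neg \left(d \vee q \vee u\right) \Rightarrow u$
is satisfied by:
  {d: True, q: True, u: True}
  {d: True, q: True, u: False}
  {d: True, u: True, q: False}
  {d: True, u: False, q: False}
  {q: True, u: True, d: False}
  {q: True, u: False, d: False}
  {u: True, q: False, d: False}


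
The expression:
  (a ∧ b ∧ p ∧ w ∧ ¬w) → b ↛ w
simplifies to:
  True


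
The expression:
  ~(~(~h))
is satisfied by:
  {h: False}


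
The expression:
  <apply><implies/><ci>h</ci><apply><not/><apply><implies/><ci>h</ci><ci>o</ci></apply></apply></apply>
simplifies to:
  <apply><or/><apply><not/><ci>h</ci></apply><apply><not/><ci>o</ci></apply></apply>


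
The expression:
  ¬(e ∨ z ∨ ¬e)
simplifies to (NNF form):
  False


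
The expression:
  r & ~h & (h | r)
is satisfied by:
  {r: True, h: False}


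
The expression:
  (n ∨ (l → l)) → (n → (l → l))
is always true.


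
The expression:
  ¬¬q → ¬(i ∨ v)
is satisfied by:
  {i: False, q: False, v: False}
  {v: True, i: False, q: False}
  {i: True, v: False, q: False}
  {v: True, i: True, q: False}
  {q: True, v: False, i: False}


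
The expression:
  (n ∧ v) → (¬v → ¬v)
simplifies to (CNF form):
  True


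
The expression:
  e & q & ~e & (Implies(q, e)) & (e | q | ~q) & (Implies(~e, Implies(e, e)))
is never true.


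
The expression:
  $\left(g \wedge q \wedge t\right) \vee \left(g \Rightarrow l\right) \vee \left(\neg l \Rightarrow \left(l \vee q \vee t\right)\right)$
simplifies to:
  $l \vee q \vee t \vee \neg g$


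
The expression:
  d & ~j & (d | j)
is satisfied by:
  {d: True, j: False}


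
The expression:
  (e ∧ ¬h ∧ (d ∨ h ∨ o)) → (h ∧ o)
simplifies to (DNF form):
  h ∨ (¬d ∧ ¬o) ∨ ¬e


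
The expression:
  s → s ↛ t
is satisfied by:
  {s: False, t: False}
  {t: True, s: False}
  {s: True, t: False}


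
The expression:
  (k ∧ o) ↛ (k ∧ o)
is never true.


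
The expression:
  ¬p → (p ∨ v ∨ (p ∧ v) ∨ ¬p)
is always true.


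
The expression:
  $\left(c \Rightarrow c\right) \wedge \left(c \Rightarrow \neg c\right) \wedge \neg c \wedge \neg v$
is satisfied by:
  {v: False, c: False}


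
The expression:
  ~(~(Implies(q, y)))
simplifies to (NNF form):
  y | ~q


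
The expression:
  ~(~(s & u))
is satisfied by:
  {u: True, s: True}


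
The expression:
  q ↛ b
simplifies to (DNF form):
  q ∧ ¬b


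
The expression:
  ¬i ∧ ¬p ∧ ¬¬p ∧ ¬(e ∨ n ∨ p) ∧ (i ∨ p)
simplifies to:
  False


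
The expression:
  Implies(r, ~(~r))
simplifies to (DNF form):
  True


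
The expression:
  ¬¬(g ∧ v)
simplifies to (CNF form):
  g ∧ v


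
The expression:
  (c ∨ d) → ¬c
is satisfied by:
  {c: False}


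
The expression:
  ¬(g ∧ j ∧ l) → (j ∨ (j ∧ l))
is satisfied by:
  {j: True}


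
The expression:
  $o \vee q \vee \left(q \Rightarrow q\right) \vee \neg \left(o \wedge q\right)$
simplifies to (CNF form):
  $\text{True}$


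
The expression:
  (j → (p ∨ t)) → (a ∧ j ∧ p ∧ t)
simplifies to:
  j ∧ (a ∨ ¬t) ∧ (p ∨ ¬t) ∧ (t ∨ ¬p)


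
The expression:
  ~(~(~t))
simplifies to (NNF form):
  ~t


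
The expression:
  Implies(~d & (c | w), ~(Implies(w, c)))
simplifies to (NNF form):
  d | ~c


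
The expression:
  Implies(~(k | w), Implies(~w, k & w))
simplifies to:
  k | w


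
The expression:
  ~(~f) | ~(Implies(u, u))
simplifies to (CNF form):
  f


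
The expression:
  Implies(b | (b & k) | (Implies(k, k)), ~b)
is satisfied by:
  {b: False}


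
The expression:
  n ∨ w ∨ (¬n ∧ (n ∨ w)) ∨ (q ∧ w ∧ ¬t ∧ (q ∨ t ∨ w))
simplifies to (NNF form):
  n ∨ w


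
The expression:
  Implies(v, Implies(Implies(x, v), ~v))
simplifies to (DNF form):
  ~v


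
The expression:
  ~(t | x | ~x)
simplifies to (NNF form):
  False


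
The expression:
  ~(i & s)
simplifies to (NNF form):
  ~i | ~s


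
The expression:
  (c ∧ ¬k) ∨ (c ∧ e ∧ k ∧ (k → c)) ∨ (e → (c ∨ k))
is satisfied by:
  {k: True, c: True, e: False}
  {k: True, e: False, c: False}
  {c: True, e: False, k: False}
  {c: False, e: False, k: False}
  {k: True, c: True, e: True}
  {k: True, e: True, c: False}
  {c: True, e: True, k: False}


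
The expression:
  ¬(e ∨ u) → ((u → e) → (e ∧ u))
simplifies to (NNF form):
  e ∨ u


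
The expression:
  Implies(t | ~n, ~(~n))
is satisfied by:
  {n: True}


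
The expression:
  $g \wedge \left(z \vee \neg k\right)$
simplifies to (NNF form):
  $g \wedge \left(z \vee \neg k\right)$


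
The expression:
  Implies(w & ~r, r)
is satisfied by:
  {r: True, w: False}
  {w: False, r: False}
  {w: True, r: True}


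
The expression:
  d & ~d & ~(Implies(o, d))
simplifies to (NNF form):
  False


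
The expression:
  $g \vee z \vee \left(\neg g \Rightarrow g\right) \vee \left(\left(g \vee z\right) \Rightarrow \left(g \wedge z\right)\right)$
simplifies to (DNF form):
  $\text{True}$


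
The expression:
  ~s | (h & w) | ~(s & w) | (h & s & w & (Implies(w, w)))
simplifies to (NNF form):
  h | ~s | ~w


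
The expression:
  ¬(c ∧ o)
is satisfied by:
  {c: False, o: False}
  {o: True, c: False}
  {c: True, o: False}


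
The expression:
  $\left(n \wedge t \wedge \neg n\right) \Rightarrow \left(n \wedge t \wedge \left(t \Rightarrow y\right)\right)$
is always true.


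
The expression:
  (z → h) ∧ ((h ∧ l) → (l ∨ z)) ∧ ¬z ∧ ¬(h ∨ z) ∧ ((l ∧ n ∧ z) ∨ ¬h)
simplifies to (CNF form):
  ¬h ∧ ¬z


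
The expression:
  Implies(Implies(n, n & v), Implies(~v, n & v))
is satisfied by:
  {n: True, v: True}
  {n: True, v: False}
  {v: True, n: False}


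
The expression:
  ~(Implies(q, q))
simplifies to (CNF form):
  False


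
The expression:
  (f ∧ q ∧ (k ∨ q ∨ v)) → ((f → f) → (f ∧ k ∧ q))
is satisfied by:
  {k: True, q: False, f: False}
  {q: False, f: False, k: False}
  {f: True, k: True, q: False}
  {f: True, q: False, k: False}
  {k: True, q: True, f: False}
  {q: True, k: False, f: False}
  {f: True, q: True, k: True}


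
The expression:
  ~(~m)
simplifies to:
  m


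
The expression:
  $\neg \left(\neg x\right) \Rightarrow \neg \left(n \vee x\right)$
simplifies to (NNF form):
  $\neg x$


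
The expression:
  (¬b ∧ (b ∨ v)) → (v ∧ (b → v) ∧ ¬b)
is always true.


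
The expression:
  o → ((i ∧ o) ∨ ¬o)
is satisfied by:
  {i: True, o: False}
  {o: False, i: False}
  {o: True, i: True}


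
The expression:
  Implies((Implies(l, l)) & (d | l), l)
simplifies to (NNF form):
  l | ~d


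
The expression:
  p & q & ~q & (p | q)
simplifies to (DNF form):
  False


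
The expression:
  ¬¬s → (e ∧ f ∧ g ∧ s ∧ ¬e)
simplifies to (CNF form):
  ¬s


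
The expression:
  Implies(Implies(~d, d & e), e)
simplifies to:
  e | ~d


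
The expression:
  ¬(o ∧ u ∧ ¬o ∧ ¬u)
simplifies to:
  True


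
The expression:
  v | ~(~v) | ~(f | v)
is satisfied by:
  {v: True, f: False}
  {f: False, v: False}
  {f: True, v: True}


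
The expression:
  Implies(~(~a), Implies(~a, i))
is always true.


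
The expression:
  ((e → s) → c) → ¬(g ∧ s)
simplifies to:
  ¬c ∨ ¬g ∨ ¬s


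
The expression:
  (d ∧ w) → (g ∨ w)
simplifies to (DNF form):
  True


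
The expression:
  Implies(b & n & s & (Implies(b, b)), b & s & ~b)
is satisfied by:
  {s: False, n: False, b: False}
  {b: True, s: False, n: False}
  {n: True, s: False, b: False}
  {b: True, n: True, s: False}
  {s: True, b: False, n: False}
  {b: True, s: True, n: False}
  {n: True, s: True, b: False}


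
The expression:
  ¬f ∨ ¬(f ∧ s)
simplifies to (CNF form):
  ¬f ∨ ¬s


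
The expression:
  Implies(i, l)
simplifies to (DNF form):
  l | ~i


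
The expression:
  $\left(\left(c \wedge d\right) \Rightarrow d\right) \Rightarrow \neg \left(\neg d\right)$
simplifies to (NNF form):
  $d$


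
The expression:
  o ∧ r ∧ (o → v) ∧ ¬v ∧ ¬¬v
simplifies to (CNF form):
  False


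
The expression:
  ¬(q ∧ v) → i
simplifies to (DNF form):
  i ∨ (q ∧ v)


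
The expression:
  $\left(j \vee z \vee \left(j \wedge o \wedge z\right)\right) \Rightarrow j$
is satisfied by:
  {j: True, z: False}
  {z: False, j: False}
  {z: True, j: True}


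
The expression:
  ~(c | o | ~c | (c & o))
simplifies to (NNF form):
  False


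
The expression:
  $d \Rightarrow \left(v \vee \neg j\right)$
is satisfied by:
  {v: True, d: False, j: False}
  {v: False, d: False, j: False}
  {j: True, v: True, d: False}
  {j: True, v: False, d: False}
  {d: True, v: True, j: False}
  {d: True, v: False, j: False}
  {d: True, j: True, v: True}


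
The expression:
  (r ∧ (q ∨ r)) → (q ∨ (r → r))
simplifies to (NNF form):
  True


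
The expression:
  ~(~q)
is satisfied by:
  {q: True}


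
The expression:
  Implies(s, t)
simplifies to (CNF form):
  t | ~s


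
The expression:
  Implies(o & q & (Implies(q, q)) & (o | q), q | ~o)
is always true.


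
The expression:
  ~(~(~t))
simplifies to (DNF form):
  ~t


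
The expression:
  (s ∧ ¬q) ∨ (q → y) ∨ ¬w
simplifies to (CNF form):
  y ∨ ¬q ∨ ¬w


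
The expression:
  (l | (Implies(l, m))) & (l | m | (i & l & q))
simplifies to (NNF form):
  l | m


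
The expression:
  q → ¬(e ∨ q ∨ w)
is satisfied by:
  {q: False}


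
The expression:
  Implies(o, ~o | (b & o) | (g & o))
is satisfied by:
  {b: True, g: True, o: False}
  {b: True, o: False, g: False}
  {g: True, o: False, b: False}
  {g: False, o: False, b: False}
  {b: True, g: True, o: True}
  {b: True, o: True, g: False}
  {g: True, o: True, b: False}


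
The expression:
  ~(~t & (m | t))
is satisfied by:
  {t: True, m: False}
  {m: False, t: False}
  {m: True, t: True}


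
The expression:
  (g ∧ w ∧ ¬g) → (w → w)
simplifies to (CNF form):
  True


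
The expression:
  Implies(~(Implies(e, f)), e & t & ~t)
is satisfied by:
  {f: True, e: False}
  {e: False, f: False}
  {e: True, f: True}


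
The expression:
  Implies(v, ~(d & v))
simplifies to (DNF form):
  ~d | ~v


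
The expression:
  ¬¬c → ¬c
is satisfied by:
  {c: False}


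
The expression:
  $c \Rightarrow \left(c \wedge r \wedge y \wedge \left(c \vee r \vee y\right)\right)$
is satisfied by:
  {r: True, y: True, c: False}
  {r: True, y: False, c: False}
  {y: True, r: False, c: False}
  {r: False, y: False, c: False}
  {r: True, c: True, y: True}


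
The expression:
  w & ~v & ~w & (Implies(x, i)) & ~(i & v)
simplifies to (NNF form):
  False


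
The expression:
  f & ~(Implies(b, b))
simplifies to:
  False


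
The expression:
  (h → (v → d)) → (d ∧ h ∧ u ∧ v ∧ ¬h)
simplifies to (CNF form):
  h ∧ v ∧ ¬d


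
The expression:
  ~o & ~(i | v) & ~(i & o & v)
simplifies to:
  ~i & ~o & ~v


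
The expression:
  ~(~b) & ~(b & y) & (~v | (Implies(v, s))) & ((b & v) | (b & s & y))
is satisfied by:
  {s: True, b: True, v: True, y: False}


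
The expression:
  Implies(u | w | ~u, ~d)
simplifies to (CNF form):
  ~d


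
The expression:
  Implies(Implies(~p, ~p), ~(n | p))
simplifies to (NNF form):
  ~n & ~p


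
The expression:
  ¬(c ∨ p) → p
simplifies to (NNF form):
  c ∨ p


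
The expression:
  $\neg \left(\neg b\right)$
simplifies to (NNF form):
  $b$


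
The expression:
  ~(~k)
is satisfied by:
  {k: True}


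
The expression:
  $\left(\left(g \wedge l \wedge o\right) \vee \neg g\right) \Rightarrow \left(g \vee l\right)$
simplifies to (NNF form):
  $g \vee l$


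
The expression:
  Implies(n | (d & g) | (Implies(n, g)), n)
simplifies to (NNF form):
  n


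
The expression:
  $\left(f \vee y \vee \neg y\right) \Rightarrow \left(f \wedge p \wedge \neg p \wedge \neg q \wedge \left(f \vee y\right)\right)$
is never true.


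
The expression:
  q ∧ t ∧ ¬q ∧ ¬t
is never true.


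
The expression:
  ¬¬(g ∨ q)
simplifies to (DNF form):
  g ∨ q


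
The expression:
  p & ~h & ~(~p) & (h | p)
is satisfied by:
  {p: True, h: False}


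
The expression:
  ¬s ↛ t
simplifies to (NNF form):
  t ∨ ¬s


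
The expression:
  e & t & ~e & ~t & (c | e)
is never true.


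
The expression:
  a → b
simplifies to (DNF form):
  b ∨ ¬a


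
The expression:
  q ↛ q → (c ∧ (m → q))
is always true.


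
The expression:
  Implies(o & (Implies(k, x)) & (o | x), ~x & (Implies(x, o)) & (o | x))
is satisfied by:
  {o: False, x: False}
  {x: True, o: False}
  {o: True, x: False}


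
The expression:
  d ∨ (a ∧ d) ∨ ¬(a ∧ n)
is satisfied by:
  {d: True, n: False, a: False}
  {d: False, n: False, a: False}
  {a: True, d: True, n: False}
  {a: True, d: False, n: False}
  {n: True, d: True, a: False}
  {n: True, d: False, a: False}
  {n: True, a: True, d: True}


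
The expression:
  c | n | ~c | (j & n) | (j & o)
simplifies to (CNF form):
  True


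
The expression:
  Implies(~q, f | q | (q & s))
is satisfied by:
  {q: True, f: True}
  {q: True, f: False}
  {f: True, q: False}


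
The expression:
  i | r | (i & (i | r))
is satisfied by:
  {i: True, r: True}
  {i: True, r: False}
  {r: True, i: False}


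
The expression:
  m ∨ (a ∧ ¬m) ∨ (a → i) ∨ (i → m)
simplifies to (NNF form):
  True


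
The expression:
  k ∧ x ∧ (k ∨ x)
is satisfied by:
  {x: True, k: True}


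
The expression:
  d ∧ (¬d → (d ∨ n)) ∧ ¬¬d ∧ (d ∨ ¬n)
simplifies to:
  d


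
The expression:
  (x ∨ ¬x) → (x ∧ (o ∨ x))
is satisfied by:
  {x: True}


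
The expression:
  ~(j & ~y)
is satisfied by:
  {y: True, j: False}
  {j: False, y: False}
  {j: True, y: True}


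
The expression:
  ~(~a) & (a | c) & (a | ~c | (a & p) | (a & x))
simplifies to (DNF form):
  a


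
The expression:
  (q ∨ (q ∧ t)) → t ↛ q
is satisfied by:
  {q: False}


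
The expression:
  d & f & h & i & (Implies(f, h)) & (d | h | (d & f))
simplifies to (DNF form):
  d & f & h & i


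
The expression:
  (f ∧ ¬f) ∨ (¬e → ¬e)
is always true.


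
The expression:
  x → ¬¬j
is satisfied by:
  {j: True, x: False}
  {x: False, j: False}
  {x: True, j: True}


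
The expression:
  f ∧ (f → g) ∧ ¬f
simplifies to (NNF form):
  False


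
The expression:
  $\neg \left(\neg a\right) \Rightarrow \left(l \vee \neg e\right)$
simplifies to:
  $l \vee \neg a \vee \neg e$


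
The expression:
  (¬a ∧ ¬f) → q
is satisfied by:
  {a: True, q: True, f: True}
  {a: True, q: True, f: False}
  {a: True, f: True, q: False}
  {a: True, f: False, q: False}
  {q: True, f: True, a: False}
  {q: True, f: False, a: False}
  {f: True, q: False, a: False}


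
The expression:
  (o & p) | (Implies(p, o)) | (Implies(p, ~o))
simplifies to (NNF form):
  True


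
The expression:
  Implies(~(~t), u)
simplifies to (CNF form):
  u | ~t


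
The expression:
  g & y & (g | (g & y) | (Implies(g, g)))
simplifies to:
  g & y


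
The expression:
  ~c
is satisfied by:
  {c: False}


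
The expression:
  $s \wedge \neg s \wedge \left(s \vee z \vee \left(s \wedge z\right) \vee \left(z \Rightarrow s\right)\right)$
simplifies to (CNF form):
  $\text{False}$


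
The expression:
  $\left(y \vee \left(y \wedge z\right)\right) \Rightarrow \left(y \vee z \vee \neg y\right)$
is always true.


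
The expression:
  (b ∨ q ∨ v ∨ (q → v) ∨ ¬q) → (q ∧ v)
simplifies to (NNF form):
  q ∧ v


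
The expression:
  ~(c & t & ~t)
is always true.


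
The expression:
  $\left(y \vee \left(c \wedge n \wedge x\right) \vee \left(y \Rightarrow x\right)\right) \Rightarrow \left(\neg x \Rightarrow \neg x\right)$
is always true.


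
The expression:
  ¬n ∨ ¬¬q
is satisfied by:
  {q: True, n: False}
  {n: False, q: False}
  {n: True, q: True}


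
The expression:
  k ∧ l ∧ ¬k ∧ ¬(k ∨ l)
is never true.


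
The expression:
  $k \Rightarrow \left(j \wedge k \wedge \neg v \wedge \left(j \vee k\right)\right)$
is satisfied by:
  {j: True, k: False, v: False}
  {j: False, k: False, v: False}
  {v: True, j: True, k: False}
  {v: True, j: False, k: False}
  {k: True, j: True, v: False}


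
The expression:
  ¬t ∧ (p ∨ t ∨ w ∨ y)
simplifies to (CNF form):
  ¬t ∧ (p ∨ w ∨ y)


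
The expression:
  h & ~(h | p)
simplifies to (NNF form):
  False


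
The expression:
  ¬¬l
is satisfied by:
  {l: True}


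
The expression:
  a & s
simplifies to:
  a & s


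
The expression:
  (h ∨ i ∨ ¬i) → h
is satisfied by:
  {h: True}


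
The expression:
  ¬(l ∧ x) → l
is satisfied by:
  {l: True}


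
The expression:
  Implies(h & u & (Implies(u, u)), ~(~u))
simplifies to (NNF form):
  True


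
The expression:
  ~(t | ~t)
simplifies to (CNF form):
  False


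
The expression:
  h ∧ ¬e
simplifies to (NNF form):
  h ∧ ¬e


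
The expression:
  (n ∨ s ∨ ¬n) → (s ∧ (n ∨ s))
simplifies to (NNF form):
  s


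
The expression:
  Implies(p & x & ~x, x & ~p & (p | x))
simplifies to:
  True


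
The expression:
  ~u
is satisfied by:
  {u: False}


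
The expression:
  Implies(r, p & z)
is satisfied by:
  {z: True, p: True, r: False}
  {z: True, p: False, r: False}
  {p: True, z: False, r: False}
  {z: False, p: False, r: False}
  {r: True, z: True, p: True}


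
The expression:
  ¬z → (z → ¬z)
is always true.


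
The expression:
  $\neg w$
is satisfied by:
  {w: False}


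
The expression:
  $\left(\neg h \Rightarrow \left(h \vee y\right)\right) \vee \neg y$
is always true.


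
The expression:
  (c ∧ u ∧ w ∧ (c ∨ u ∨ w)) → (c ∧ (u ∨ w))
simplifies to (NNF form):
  True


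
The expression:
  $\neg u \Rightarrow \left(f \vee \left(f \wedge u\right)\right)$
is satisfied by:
  {u: True, f: True}
  {u: True, f: False}
  {f: True, u: False}


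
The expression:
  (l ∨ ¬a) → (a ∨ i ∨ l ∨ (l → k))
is always true.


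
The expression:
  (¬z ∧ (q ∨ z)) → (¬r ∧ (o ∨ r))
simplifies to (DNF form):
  z ∨ (o ∧ ¬r) ∨ ¬q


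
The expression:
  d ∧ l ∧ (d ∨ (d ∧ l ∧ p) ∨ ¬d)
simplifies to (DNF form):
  d ∧ l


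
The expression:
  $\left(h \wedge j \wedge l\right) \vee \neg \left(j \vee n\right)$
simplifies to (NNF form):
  $\left(h \vee \neg j\right) \wedge \left(j \vee \neg n\right) \wedge \left(l \vee \neg j\right)$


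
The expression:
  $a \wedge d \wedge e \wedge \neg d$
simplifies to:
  $\text{False}$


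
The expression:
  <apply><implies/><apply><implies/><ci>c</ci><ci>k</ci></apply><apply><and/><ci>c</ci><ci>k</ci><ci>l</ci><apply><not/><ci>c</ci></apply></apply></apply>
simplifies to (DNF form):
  <apply><and/><ci>c</ci><apply><not/><ci>k</ci></apply></apply>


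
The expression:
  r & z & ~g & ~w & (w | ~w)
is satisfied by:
  {r: True, z: True, g: False, w: False}


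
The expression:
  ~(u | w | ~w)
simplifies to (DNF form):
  False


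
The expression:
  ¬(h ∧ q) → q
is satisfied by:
  {q: True}


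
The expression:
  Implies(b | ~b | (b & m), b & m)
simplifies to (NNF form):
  b & m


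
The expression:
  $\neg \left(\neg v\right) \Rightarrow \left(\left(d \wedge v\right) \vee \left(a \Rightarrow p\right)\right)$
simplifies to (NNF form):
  $d \vee p \vee \neg a \vee \neg v$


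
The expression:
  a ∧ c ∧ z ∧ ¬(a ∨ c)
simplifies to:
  False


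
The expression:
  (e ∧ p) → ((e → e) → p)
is always true.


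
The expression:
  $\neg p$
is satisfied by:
  {p: False}


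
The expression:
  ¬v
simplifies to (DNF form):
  ¬v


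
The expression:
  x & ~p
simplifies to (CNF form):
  x & ~p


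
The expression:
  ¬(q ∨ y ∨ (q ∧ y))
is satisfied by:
  {q: False, y: False}


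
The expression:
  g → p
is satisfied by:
  {p: True, g: False}
  {g: False, p: False}
  {g: True, p: True}


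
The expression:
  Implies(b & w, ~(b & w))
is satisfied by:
  {w: False, b: False}
  {b: True, w: False}
  {w: True, b: False}


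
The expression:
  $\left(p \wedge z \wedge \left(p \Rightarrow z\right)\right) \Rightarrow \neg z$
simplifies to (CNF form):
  $\neg p \vee \neg z$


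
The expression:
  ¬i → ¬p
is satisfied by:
  {i: True, p: False}
  {p: False, i: False}
  {p: True, i: True}


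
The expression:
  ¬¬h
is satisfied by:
  {h: True}


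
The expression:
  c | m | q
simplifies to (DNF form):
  c | m | q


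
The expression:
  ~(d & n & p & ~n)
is always true.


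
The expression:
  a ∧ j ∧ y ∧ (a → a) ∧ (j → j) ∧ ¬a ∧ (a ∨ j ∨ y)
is never true.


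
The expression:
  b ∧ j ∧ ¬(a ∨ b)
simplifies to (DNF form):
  False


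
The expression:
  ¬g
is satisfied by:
  {g: False}


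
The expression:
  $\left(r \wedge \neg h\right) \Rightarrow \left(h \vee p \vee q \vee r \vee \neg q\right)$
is always true.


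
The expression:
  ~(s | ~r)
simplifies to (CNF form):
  r & ~s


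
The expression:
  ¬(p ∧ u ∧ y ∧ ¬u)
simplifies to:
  True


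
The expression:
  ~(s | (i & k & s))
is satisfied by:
  {s: False}


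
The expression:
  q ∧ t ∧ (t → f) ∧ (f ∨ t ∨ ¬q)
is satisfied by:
  {t: True, f: True, q: True}


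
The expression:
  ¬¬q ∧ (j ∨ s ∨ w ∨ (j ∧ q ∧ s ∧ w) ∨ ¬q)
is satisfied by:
  {s: True, w: True, j: True, q: True}
  {s: True, w: True, q: True, j: False}
  {s: True, j: True, q: True, w: False}
  {s: True, q: True, j: False, w: False}
  {w: True, q: True, j: True, s: False}
  {w: True, q: True, j: False, s: False}
  {q: True, j: True, w: False, s: False}


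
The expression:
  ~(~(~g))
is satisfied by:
  {g: False}


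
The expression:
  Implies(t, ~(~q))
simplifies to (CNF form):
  q | ~t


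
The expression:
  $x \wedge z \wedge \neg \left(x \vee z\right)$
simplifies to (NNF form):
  $\text{False}$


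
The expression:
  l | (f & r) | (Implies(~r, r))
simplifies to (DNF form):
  l | r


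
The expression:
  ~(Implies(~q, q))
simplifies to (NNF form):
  ~q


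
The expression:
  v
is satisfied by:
  {v: True}


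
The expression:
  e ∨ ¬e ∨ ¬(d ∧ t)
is always true.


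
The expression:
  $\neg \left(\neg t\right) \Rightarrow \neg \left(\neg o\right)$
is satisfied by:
  {o: True, t: False}
  {t: False, o: False}
  {t: True, o: True}


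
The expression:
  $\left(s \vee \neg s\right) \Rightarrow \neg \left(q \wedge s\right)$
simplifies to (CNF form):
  $\neg q \vee \neg s$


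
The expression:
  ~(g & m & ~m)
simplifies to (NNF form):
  True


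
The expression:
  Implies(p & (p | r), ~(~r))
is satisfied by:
  {r: True, p: False}
  {p: False, r: False}
  {p: True, r: True}


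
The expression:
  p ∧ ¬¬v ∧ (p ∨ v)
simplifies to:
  p ∧ v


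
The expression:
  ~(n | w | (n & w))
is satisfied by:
  {n: False, w: False}


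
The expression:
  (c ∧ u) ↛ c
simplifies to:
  False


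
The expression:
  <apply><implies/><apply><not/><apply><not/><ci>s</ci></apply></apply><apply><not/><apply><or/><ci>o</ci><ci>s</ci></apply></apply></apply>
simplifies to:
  <apply><not/><ci>s</ci></apply>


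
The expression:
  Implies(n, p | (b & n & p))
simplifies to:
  p | ~n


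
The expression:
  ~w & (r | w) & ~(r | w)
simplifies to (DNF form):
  False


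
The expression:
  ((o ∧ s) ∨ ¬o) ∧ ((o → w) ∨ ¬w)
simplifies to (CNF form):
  s ∨ ¬o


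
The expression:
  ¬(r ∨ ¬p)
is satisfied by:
  {p: True, r: False}


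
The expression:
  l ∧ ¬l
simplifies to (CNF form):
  False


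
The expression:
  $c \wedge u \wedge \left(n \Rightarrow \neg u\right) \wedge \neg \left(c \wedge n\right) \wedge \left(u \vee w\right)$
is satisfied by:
  {c: True, u: True, n: False}


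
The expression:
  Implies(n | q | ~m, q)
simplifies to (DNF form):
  q | (m & ~n)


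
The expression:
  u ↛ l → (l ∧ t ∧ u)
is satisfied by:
  {l: True, u: False}
  {u: False, l: False}
  {u: True, l: True}


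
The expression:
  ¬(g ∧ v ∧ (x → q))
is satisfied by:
  {x: True, q: False, g: False, v: False}
  {x: False, q: False, g: False, v: False}
  {x: True, q: True, g: False, v: False}
  {q: True, x: False, g: False, v: False}
  {x: True, v: True, q: False, g: False}
  {v: True, x: False, q: False, g: False}
  {x: True, v: True, q: True, g: False}
  {v: True, q: True, x: False, g: False}
  {g: True, x: True, v: False, q: False}
  {g: True, v: False, q: False, x: False}
  {x: True, g: True, q: True, v: False}
  {g: True, q: True, v: False, x: False}
  {x: True, g: True, v: True, q: False}


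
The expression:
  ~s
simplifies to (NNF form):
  ~s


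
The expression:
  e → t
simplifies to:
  t ∨ ¬e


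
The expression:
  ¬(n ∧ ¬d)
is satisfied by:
  {d: True, n: False}
  {n: False, d: False}
  {n: True, d: True}


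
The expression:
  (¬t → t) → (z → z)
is always true.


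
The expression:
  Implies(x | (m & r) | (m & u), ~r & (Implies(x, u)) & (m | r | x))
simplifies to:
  (u & ~r) | (~m & ~x) | (~r & ~x)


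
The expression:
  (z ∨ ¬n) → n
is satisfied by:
  {n: True}


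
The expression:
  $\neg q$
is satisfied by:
  {q: False}


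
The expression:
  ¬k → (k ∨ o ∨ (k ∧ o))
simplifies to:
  k ∨ o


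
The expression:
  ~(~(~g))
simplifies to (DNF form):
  ~g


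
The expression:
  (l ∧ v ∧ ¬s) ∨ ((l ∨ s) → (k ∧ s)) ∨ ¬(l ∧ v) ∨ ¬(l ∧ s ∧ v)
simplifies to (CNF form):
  k ∨ ¬l ∨ ¬s ∨ ¬v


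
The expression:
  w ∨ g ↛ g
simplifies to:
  w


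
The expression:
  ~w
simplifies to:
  ~w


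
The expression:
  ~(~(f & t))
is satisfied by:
  {t: True, f: True}


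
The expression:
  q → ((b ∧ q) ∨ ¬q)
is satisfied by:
  {b: True, q: False}
  {q: False, b: False}
  {q: True, b: True}


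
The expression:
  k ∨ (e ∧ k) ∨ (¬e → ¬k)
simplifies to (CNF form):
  True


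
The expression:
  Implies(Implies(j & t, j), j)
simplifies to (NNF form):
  j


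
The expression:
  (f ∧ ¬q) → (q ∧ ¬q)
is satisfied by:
  {q: True, f: False}
  {f: False, q: False}
  {f: True, q: True}
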